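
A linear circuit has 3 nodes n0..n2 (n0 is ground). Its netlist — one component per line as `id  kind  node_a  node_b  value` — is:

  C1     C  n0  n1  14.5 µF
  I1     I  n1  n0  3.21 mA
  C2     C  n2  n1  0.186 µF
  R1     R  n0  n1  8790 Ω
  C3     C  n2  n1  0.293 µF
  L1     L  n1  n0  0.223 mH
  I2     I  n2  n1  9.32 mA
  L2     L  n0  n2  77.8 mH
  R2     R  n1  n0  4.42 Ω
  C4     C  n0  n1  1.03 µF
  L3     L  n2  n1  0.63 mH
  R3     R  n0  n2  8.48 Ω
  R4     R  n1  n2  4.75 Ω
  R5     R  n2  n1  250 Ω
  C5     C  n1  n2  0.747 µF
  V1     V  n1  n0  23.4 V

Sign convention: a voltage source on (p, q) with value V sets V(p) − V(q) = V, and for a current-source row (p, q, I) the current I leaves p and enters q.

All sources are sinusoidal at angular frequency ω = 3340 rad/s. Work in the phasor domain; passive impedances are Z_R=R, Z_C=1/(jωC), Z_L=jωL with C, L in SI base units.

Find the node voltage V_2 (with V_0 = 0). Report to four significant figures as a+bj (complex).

MNA unknowns: 2 node voltages V₁..V_2 plus 1 source current (V1)
C1: Y=0.000+0.04843j on G[0,1]
I1: z[1]−=0.00321, z[0]+=0.00321
C2: Y=0.000+0.0006212j on G[2,1]
R1: Y=0.0001138+0.000j on G[0,1]
C3: Y=0.000+0.0009786j on G[2,1]
L1: Y=0.000-1.343j on G[1,0]
I2: z[2]−=0.00932, z[1]+=0.00932
L2: Y=0.000-0.003848j on G[0,2]
R2: Y=0.2262+0.000j on G[1,0]
C4: Y=0.000+0.003440j on G[0,1]
L3: Y=0.000-0.4752j on G[2,1]
R3: Y=0.1179+0.000j on G[0,2]
R4: Y=0.2105+0.000j on G[1,2]
R5: Y=0.004000+0.000j on G[2,1]
C5: Y=0.000+0.002495j on G[1,2]
V1: row V1−V0=23.4, i_V1 at 1,0
solve → V1=23.40+0.000j, V2=20.53-3.823j
aux → i_V1=-7.707+30.73j

20.53-3.823j V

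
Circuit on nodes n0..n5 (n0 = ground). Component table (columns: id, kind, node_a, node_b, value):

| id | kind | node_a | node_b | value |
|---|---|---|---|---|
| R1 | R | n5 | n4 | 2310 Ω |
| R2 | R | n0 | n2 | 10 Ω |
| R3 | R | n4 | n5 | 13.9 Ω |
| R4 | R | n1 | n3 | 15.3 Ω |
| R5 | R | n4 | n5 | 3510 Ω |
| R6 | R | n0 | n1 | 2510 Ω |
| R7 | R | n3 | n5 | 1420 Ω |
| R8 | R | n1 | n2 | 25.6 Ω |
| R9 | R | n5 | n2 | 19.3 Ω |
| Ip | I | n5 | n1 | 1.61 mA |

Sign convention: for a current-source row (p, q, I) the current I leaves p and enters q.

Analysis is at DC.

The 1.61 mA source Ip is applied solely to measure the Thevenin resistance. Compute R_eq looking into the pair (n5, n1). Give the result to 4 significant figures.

R_eq = 43.30 Ω

Element admittances at DC:
  Y(R1) = 0.0004329 S between n5,n4
  Y(R2) = 0.1000 S between n0,n2
  Y(R3) = 0.07194 S between n4,n5
  Y(R4) = 0.06536 S between n1,n3
  Y(R5) = 0.0002849 S between n4,n5
  Y(R6) = 0.0003984 S between n0,n1
  Y(R7) = 0.0007042 S between n3,n5
  Y(R8) = 0.03906 S between n1,n2
  Y(R9) = 0.05181 S between n5,n2
  Ip: injects 0.00161 A into n1 (from n5)
Assemble and solve the 5×5 MNA system:
  V(n1)=0.03941  V(n2)=-0.0001570  V(n3)=0.03867  V(n4)=-0.03029  V(n5)=-0.03029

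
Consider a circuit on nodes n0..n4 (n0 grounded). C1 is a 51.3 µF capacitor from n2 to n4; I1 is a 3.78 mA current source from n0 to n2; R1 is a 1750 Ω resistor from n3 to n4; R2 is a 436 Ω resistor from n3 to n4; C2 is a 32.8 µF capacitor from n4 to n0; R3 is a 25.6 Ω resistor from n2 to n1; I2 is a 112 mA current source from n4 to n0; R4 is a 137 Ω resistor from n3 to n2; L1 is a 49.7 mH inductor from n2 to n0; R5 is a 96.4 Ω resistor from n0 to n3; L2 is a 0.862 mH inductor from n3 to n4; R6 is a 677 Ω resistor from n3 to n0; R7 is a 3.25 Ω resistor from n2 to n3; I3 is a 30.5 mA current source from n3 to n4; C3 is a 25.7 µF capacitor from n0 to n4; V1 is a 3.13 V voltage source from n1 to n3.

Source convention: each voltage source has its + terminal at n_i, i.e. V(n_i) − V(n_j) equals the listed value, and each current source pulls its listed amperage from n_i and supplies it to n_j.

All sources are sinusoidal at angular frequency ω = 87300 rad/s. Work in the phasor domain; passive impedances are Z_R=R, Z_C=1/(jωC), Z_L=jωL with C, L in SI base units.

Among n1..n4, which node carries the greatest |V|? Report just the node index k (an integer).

Element admittances at ω=87300 rad/s:
  Y(C1) = 0.000+4.478j S between n2,n4
  I1: injects 0.00378 A into n2 (from n0)
  Y(R1) = 0.0005714+0.000j S between n3,n4
  Y(R2) = 0.002294+0.000j S between n3,n4
  Y(C2) = 0.000+2.863j S between n4,n0
  Y(R3) = 0.03906+0.000j S between n2,n1
  I2: injects 0.112 A into n0 (from n4)
  Y(R4) = 0.007299+0.000j S between n3,n2
  Y(L1) = 0.000-0.0002305j S between n2,n0
  Y(R5) = 0.01037+0.000j S between n0,n3
  Y(L2) = 0.000-0.01329j S between n3,n4
  Y(R6) = 0.001477+0.000j S between n3,n0
  Y(R7) = 0.3077+0.000j S between n2,n3
  I3: injects 0.0305 A into n4 (from n3)
  Y(C3) = 0.000+2.244j S between n0,n4
  V1: constraint V(n1)−V(n3) = 3.13
Assemble and solve the 5×5 MNA system:
  V(n1)=2.715+0.009010j  V(n2)=-0.001269+0.02480j  V(n3)=-0.4151+0.009010j  V(n4)=-2.096e-05+0.02023j
  i(V1)=-0.1061+0.0006167j

1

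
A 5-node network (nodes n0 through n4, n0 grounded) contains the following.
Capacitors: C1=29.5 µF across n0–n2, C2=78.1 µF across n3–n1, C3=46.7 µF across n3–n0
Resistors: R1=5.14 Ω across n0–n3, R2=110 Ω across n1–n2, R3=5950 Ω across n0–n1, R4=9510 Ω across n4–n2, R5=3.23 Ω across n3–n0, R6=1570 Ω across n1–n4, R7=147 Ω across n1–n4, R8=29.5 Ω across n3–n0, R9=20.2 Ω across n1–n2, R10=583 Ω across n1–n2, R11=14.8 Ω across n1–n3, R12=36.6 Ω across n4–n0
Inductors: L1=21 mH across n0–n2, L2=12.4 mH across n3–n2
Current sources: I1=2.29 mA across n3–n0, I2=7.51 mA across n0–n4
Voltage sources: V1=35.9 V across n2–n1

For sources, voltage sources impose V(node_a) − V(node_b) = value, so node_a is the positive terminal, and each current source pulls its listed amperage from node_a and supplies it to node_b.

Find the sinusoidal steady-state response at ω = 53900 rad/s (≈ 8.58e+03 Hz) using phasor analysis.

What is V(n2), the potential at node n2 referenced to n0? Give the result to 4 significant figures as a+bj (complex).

Apply KCL at each of the 4 non-ground nodes and solve the resulting linear system.
Node n1: branches {R2, R3, C2, R6, R7, R9, R10, R11, V1} → V_1 = -17.85-1.263j
Node n2: branches {C1, R2, R4, L1, R9, R10, L2, V1} → V_2 = 18.05-1.263j
Node n3: branches {R1, C2, R5, C3, R8, I1, R11, L2} → V_3 = -11.05-1.606j
Node n4: branches {R4, R6, R7, R12, I2} → V_4 = -3.540-0.2734j
Source currents: i(V1)=-4.175-28.64j

18.05-1.263j V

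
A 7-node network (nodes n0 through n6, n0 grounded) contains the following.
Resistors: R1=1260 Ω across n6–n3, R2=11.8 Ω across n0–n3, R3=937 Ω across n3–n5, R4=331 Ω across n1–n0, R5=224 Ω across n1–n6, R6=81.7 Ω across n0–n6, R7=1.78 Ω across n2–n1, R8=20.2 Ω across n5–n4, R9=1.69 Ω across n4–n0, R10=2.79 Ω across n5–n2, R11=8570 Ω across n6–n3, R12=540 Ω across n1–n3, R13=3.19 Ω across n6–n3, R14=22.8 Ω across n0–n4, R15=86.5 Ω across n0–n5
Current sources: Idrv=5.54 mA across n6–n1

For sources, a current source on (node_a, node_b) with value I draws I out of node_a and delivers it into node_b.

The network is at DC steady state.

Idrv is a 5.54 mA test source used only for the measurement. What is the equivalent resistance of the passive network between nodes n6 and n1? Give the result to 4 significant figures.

MNA unknowns: 6 node voltages V₁..V_6
R1: Y=0.0007937 on G[6,3]
R2: Y=0.08475 on G[0,3]
R3: Y=0.001067 on G[3,5]
R4: Y=0.003021 on G[1,0]
R5: Y=0.004464 on G[1,6]
R6: Y=0.01224 on G[0,6]
R7: Y=0.5618 on G[2,1]
R8: Y=0.04950 on G[5,4]
R9: Y=0.5917 on G[4,0]
R10: Y=0.3584 on G[5,2]
R11: Y=0.0001167 on G[6,3]
R12: Y=0.001852 on G[1,3]
R13: Y=0.3135 on G[6,3]
R14: Y=0.04386 on G[0,4]
R15: Y=0.01156 on G[0,5]
Idrv: z[6]−=0.00554, z[1]+=0.00554
solve → V1=0.09295, V2=0.08524, V3=-0.04459, V4=0.005286, V5=0.07316, V6=-0.05782

R_eq = 27.22 Ω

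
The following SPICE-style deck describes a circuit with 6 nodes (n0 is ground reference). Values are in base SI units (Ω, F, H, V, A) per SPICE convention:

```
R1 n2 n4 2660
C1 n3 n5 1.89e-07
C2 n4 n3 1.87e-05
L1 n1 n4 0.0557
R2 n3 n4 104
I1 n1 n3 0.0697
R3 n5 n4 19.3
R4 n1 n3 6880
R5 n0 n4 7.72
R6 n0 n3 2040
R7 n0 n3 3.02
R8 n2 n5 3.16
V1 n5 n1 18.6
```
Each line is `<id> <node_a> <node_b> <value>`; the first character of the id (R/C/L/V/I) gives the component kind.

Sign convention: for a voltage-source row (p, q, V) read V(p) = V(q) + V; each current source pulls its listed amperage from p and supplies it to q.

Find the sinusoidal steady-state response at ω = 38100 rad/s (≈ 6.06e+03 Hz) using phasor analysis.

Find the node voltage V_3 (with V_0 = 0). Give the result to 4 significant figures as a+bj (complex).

0.0001634-0.02607j V

Apply KCL at each of the 5 non-ground nodes and solve the resulting linear system.
Node n1: branches {L1, I1, R4, V1} → V_1 = -19.87+0.06213j
Node n2: branches {R1, R8} → V_2 = -1.267+0.06214j
Node n3: branches {C1, C2, R2, I1, R4, R6, R7} → V_3 = 0.0001634-0.02607j
Node n4: branches {R1, C2, L1, R2, R3, R5} → V_4 = -0.0004184+0.06673j
Node n5: branches {C1, R3, R8, V1} → V_5 = -1.268+0.06213j
Source currents: i(V1)=0.06681+0.009375j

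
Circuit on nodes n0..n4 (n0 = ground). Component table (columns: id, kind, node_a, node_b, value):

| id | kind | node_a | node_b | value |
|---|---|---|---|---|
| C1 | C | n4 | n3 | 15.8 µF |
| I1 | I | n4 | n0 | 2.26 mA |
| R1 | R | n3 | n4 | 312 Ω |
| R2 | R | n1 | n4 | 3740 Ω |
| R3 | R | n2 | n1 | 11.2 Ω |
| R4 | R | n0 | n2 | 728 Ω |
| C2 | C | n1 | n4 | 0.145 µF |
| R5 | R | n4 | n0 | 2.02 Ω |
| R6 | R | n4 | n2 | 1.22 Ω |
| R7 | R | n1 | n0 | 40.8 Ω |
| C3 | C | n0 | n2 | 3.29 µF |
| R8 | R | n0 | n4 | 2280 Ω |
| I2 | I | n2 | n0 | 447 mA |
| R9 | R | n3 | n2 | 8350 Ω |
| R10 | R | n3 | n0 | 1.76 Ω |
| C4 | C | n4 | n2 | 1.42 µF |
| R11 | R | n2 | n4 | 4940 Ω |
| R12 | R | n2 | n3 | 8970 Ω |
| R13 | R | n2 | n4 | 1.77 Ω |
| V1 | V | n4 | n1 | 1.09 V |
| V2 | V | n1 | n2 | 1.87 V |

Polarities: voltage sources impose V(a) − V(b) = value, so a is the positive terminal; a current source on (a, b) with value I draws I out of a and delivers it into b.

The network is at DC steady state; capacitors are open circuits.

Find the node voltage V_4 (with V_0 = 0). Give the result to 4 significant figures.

-0.7961 V

Element admittances at DC:
  Y(C1) = 0.000 S between n4,n3
  I1: injects 0.00226 A into n0 (from n4)
  Y(R1) = 0.003205 S between n3,n4
  Y(R2) = 0.0002674 S between n1,n4
  Y(R3) = 0.08929 S between n2,n1
  Y(R4) = 0.001374 S between n0,n2
  Y(C2) = 0.000 S between n1,n4
  Y(R5) = 0.4950 S between n4,n0
  Y(R6) = 0.8197 S between n4,n2
  Y(R7) = 0.02451 S between n1,n0
  Y(C3) = 0.000 S between n0,n2
  Y(R8) = 0.0004386 S between n0,n4
  I2: injects 0.447 A into n0 (from n2)
  Y(R9) = 0.0001198 S between n3,n2
  Y(R10) = 0.5682 S between n3,n0
  Y(C4) = 0.000 S between n4,n2
  Y(R11) = 0.0002024 S between n2,n4
  Y(R12) = 0.0001115 S between n2,n3
  Y(R13) = 0.5650 S between n2,n4
  V1: constraint V(n4)−V(n1) = 1.09
  V2: constraint V(n1)−V(n2) = 1.87
Assemble and solve the 6×6 MNA system:
  V(n1)=-1.886  V(n2)=-3.756  V(n3)=-0.005983  V(n4)=-0.7961
  i(V1)=-3.705  i(V2)=-3.825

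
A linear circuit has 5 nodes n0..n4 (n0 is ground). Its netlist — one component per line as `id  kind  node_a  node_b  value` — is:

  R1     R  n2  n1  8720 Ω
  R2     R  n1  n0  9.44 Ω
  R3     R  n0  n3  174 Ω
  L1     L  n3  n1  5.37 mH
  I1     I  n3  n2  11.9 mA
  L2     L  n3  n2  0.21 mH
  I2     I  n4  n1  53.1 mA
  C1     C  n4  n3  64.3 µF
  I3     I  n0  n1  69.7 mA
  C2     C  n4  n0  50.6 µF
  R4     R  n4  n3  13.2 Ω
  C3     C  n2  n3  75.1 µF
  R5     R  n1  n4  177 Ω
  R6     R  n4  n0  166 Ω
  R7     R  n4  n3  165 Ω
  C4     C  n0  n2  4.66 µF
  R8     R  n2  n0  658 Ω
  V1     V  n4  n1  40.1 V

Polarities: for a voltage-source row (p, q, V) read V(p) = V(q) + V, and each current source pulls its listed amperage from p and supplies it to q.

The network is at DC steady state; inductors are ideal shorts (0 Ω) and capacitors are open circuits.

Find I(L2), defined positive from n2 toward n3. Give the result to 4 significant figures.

0.01409 A

MNA unknowns: 4 node voltages V₁..V_4 plus 3 source currents (L1, L2, V1)
R1: Y=0.0001147 on G[2,1]
R2: Y=0.1059 on G[1,0]
R3: Y=0.005747 on G[0,3]
L1: row V3−V1=0, i_L1 at 3,1
I1: z[3]−=0.0119, z[2]+=0.0119
L2: row V3−V2=0, i_L2 at 3,2
I2: z[4]−=0.0531, z[1]+=0.0531
C1: Y=0.000 on G[4,3]
I3: z[0]−=0.0697, z[1]+=0.0697
C2: Y=0.000 on G[4,0]
R4: Y=0.07576 on G[4,3]
C3: Y=0.000 on G[2,3]
R5: Y=0.005650 on G[1,4]
R6: Y=0.006024 on G[4,0]
R7: Y=0.006061 on G[4,3]
C4: Y=0.000 on G[0,2]
R8: Y=0.001520 on G[2,0]
V1: row V4−V1=40.1, i_V1 at 4,1
solve → V1=-1.442, V2=-1.442, V3=-1.442, V4=38.66
aux → i_L1=3.291, i_L2=-0.01409, i_V1=-3.793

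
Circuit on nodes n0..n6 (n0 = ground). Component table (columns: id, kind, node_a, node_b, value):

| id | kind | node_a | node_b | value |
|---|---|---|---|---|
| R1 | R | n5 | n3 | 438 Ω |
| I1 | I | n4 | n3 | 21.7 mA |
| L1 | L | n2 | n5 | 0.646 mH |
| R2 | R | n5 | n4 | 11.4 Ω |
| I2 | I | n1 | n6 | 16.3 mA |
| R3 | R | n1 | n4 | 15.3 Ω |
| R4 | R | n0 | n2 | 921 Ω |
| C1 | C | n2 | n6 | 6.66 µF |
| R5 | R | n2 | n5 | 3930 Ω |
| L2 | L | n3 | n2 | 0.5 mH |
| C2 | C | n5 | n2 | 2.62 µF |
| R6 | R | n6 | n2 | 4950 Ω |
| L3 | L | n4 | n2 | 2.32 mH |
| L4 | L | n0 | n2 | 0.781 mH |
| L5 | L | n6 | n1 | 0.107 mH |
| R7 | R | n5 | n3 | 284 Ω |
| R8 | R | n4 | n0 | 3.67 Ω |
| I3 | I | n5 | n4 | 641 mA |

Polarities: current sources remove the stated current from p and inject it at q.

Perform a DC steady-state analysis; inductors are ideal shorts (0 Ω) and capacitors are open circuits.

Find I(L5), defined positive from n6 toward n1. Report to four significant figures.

0.01630 A

MNA unknowns: 6 node voltages V₁..V_6 plus 5 source currents (L1, L2, L3, L4, L5)
R1: Y=0.002283 on G[5,3]
I1: z[4]−=0.0217, z[3]+=0.0217
L1: row V2−V5=0, i_L1 at 2,5
R2: Y=0.08772 on G[5,4]
I2: z[1]−=0.0163, z[6]+=0.0163
R3: Y=0.06536 on G[1,4]
R4: Y=0.001086 on G[0,2]
C1: Y=0.000 on G[2,6]
R5: Y=0.0002545 on G[2,5]
L2: row V3−V2=0, i_L2 at 3,2
C2: Y=0.000 on G[5,2]
R6: Y=0.0002020 on G[6,2]
L3: row V4−V2=0, i_L3 at 4,2
L4: row V0−V2=0, i_L4 at 0,2
L5: row V6−V1=0, i_L5 at 6,1
R7: Y=0.003521 on G[5,3]
R8: Y=0.2725 on G[4,0]
I3: z[5]−=0.641, z[4]+=0.641
solve → V1=0.000, V2=0.000, V3=0.000, V4=0.000, V5=0.000, V6=0.000
aux → i_L1=0.6410, i_L2=0.02170, i_L3=0.6193, i_L4=0.000, i_L5=0.01630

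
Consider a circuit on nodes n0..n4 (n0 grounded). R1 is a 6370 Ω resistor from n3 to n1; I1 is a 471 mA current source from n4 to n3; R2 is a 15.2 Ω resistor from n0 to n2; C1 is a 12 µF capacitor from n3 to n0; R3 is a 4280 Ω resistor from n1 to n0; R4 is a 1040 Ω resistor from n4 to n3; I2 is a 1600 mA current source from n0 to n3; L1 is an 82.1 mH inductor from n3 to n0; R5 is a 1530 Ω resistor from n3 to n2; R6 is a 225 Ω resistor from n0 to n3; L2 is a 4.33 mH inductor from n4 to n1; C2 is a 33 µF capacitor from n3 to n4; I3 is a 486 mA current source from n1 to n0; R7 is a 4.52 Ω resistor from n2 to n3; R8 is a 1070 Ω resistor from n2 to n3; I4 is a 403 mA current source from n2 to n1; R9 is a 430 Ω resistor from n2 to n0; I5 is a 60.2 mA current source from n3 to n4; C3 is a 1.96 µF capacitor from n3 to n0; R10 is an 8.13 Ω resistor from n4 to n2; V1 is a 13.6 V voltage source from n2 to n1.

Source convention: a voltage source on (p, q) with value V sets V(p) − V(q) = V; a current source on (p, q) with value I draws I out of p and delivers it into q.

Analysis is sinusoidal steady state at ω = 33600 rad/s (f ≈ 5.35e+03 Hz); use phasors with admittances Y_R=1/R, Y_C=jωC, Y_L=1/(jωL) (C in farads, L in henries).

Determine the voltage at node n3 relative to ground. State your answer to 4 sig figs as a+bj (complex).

0.3425-2.504j V

Element admittances at ω=33600 rad/s:
  Y(R1) = 0.0001570+0.000j S between n3,n1
  I1: injects 0.471 A into n3 (from n4)
  Y(R2) = 0.06579+0.000j S between n0,n2
  Y(C1) = 0.000+0.4032j S between n3,n0
  Y(R3) = 0.0002336+0.000j S between n1,n0
  Y(R4) = 0.0009615+0.000j S between n4,n3
  I2: injects 1.6 A into n3 (from n0)
  Y(L1) = 0.000-0.0003625j S between n3,n0
  Y(R5) = 0.0006536+0.000j S between n3,n2
  Y(R6) = 0.004444+0.000j S between n0,n3
  Y(L2) = 0.000-0.006873j S between n4,n1
  Y(C2) = 0.000+1.109j S between n3,n4
  I3: injects 0.486 A into n0 (from n1)
  Y(R7) = 0.2212+0.000j S between n2,n3
  Y(R8) = 0.0009346+0.000j S between n2,n3
  I4: injects 0.403 A into n1 (from n2)
  Y(R9) = 0.002326+0.000j S between n2,n0
  I5: injects 0.0602 A into n4 (from n3)
  Y(C3) = 0.000+0.06586j S between n3,n0
  Y(R10) = 0.1230+0.000j S between n4,n2
  V1: constraint V(n2)−V(n1) = 13.6
Assemble and solve the 5×5 MNA system:
  V(n1)=-14.45-2.186j  V(n2)=-0.8501-2.186j  V(n3)=0.3425-2.504j  V(n4)=0.4127-1.992j
  i(V1)=0.07597+0.1017j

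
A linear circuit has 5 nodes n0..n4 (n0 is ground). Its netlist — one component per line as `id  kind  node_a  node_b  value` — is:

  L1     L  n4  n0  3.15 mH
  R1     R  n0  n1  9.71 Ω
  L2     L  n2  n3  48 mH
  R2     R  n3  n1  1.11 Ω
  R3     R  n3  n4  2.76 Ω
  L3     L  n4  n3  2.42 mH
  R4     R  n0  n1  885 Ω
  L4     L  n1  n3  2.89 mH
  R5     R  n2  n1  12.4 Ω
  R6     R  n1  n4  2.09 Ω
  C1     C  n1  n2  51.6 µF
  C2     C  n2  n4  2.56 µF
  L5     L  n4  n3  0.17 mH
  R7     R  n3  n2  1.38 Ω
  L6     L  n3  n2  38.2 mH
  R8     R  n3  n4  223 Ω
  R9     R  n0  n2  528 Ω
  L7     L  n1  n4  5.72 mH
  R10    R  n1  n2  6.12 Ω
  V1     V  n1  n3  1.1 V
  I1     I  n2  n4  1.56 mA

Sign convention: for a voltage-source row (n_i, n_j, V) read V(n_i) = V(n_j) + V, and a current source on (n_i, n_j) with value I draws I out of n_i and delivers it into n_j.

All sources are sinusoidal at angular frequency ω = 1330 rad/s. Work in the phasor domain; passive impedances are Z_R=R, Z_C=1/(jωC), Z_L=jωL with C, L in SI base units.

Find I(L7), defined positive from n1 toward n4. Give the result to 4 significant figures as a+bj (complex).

-0.01523-0.1367j A

MNA unknowns: 4 node voltages V₁..V_4 plus 1 source current (V1)
L1: Y=0.000-0.2387j on G[4,0]
R1: Y=0.1030+0.000j on G[0,1]
L2: Y=0.000-0.01566j on G[2,3]
R2: Y=0.9009+0.000j on G[3,1]
R3: Y=0.3623+0.000j on G[3,4]
L3: Y=0.000-0.3107j on G[4,3]
R4: Y=0.001130+0.000j on G[0,1]
L4: Y=0.000-0.2602j on G[1,3]
R5: Y=0.08065+0.000j on G[2,1]
R6: Y=0.4785+0.000j on G[1,4]
C1: Y=0.000+0.06863j on G[1,2]
C2: Y=0.000+0.003405j on G[2,4]
L5: Y=0.000-4.423j on G[4,3]
R7: Y=0.7246+0.000j on G[3,2]
L6: Y=0.000-0.01968j on G[3,2]
R8: Y=0.004484+0.000j on G[3,4]
R9: Y=0.001894+0.000j on G[0,2]
L7: Y=0.000-0.1314j on G[1,4]
R10: Y=0.1634+0.000j on G[1,2]
V1: row V1−V3=1.1, i_V1 at 1,3
I1: z[2]−=0.00156, z[4]+=0.00156
solve → V1=0.8285-0.4773j, V2=0.006191-0.4088j, V3=-0.2715-0.4773j, V4=-0.2114-0.3614j
aux → i_V1=-1.765+0.4883j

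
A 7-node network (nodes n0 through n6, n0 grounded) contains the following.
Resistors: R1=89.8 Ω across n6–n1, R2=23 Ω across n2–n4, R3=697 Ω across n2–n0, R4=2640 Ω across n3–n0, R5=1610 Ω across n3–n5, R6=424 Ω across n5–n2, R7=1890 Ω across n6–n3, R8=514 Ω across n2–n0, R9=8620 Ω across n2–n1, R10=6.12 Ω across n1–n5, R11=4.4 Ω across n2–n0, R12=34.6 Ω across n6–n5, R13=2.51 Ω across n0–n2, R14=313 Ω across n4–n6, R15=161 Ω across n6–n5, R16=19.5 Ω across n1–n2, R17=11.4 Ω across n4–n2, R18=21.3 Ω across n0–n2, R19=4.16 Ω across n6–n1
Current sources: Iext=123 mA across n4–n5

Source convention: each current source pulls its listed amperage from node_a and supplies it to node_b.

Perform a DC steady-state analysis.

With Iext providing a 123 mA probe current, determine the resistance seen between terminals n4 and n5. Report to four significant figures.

R_eq = 28.70 Ω

Element admittances at DC:
  Y(R1) = 0.01114 S between n6,n1
  Y(R2) = 0.04348 S between n2,n4
  Y(R3) = 0.001435 S between n2,n0
  Y(R4) = 0.0003788 S between n3,n0
  Y(R5) = 0.0006211 S between n3,n5
  Y(R6) = 0.002358 S between n5,n2
  Y(R7) = 0.0005291 S between n6,n3
  Y(R8) = 0.001946 S between n2,n0
  Y(R9) = 0.0001160 S between n2,n1
  Y(R10) = 0.1634 S between n1,n5
  Y(R11) = 0.2273 S between n2,n0
  Y(R12) = 0.02890 S between n6,n5
  Y(R13) = 0.3984 S between n0,n2
  Y(R14) = 0.003195 S between n4,n6
  Y(R15) = 0.006211 S between n6,n5
  Y(R16) = 0.05128 S between n1,n2
  Y(R17) = 0.08772 S between n4,n2
  Y(R18) = 0.04695 S between n0,n2
  Y(R19) = 0.2404 S between n6,n1
  Iext: injects 0.123 A into n5 (from n4)
Assemble and solve the 6×6 MNA system:
  V(n1)=2.071  V(n2)=-0.001015  V(n3)=1.812  V(n4)=-0.8661  V(n5)=2.664  V(n6)=2.110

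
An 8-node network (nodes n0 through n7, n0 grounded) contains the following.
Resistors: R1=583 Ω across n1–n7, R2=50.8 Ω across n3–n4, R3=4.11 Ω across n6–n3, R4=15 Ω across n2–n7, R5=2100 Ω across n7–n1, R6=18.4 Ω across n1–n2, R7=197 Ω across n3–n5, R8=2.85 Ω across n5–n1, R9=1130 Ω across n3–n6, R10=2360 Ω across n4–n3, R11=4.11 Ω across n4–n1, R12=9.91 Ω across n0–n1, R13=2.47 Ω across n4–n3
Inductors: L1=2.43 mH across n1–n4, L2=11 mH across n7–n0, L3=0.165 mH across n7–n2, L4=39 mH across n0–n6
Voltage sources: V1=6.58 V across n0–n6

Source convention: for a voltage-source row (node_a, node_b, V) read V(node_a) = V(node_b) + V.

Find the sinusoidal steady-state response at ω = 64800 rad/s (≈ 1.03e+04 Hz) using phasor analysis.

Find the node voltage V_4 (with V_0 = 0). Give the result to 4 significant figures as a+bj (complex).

Apply KCL at each of the 7 non-ground nodes and solve the resulting linear system.
Node n1: branches {R1, L1, R5, R6, R8, R11, R12} → V_1 = -3.217-0.006647j
Node n2: branches {R4, R6, L3} → V_2 = -3.216-0.08487j
Node n3: branches {R2, R3, R7, R9, R10, R13} → V_3 = -5.250-0.01555j
Node n4: branches {L1, R2, R10, R11, R13} → V_4 = -4.510-0.02459j
Node n5: branches {R7, R8} → V_5 = -3.246-0.006774j
Node n6: branches {R3, L4, R9, V1} → V_6 = -6.580+0.000j
Node n7: branches {R1, R4, R5, L2, L3} → V_7 = -3.185-0.1058j
Source currents: i(V1)=-0.3248+0.006401j

-4.510-0.02459j V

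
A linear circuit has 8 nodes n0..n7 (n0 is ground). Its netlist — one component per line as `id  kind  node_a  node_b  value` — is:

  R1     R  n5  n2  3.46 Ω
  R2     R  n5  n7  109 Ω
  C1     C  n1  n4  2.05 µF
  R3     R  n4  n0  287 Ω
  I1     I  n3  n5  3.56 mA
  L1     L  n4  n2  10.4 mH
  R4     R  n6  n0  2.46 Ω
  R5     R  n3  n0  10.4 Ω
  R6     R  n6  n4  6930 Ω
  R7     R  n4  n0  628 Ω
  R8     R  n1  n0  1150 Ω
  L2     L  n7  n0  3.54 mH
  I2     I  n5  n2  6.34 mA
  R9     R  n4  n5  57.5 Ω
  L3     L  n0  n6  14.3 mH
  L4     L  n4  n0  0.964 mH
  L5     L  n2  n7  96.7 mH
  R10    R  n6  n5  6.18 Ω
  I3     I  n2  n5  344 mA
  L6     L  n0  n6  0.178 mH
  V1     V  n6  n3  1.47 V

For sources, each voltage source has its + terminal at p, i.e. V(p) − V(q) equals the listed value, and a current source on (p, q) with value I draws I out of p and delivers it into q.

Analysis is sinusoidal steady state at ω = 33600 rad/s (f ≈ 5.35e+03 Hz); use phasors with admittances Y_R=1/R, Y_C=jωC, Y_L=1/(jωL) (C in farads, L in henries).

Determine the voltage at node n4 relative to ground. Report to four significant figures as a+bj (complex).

Element admittances at ω=33600 rad/s:
  Y(R1) = 0.2890+0.000j S between n5,n2
  Y(R2) = 0.009174+0.000j S between n5,n7
  Y(C1) = 0.000+0.06888j S between n1,n4
  Y(R3) = 0.003484+0.000j S between n4,n0
  I1: injects 0.00356 A into n5 (from n3)
  Y(L1) = 0.000-0.002862j S between n4,n2
  Y(R4) = 0.4065+0.000j S between n6,n0
  Y(R5) = 0.09615+0.000j S between n3,n0
  Y(R6) = 0.0001443+0.000j S between n6,n4
  Y(R7) = 0.001592+0.000j S between n4,n0
  Y(R8) = 0.0008696+0.000j S between n1,n0
  Y(L2) = 0.000-0.008407j S between n7,n0
  I2: injects 0.00634 A into n2 (from n5)
  Y(R9) = 0.01739+0.000j S between n4,n5
  Y(L3) = 0.000-0.002081j S between n0,n6
  Y(L4) = 0.000-0.03087j S between n4,n0
  Y(L5) = 0.000-0.0003078j S between n2,n7
  Y(R10) = 0.1618+0.000j S between n6,n5
  I3: injects 0.344 A into n5 (from n2)
  Y(L6) = 0.000-0.1672j S between n0,n6
  V1: constraint V(n6)−V(n3) = 1.47
Assemble and solve the 8×8 MNA system:
  V(n1)=-0.02265+0.1396j  V(n2)=-0.9370+0.06435j  V(n3)=-1.227+0.08007j  V(n4)=-0.02088+0.1399j  V(n5)=0.2304+0.07449j  V(n6)=0.2430+0.08007j  V(n7)=0.06936+0.1718j
  i(V1)=-0.1144+0.007699j

-0.02088+0.1399j V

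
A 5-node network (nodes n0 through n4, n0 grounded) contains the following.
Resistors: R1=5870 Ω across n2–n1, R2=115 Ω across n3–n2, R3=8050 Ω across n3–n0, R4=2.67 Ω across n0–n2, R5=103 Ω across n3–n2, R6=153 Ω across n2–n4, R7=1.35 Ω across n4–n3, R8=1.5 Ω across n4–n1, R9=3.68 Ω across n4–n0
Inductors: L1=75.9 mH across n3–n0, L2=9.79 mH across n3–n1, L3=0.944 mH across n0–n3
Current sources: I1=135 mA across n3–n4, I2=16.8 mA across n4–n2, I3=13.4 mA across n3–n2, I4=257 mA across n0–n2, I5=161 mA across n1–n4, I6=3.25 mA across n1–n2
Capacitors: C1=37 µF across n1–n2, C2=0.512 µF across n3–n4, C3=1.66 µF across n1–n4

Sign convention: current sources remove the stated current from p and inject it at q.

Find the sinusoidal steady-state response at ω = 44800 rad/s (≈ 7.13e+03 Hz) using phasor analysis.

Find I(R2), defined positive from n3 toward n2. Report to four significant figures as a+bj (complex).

-0.001510+0.0006819j A

Element admittances at ω=44800 rad/s:
  Y(R1) = 0.0001704+0.000j S between n2,n1
  Y(L1) = 0.000-0.0002941j S between n3,n0
  Y(R2) = 0.008696+0.000j S between n3,n2
  I1: injects 0.135 A into n4 (from n3)
  I2: injects 0.0168 A into n2 (from n4)
  Y(L2) = 0.000-0.002280j S between n3,n1
  Y(R3) = 0.0001242+0.000j S between n3,n0
  Y(C1) = 0.000+1.658j S between n1,n2
  Y(C2) = 0.000+0.02294j S between n3,n4
  I3: injects 0.0134 A into n2 (from n3)
  Y(R4) = 0.3745+0.000j S between n0,n2
  Y(R5) = 0.009709+0.000j S between n3,n2
  Y(R6) = 0.006536+0.000j S between n2,n4
  Y(R7) = 0.7407+0.000j S between n4,n3
  I4: injects 0.257 A into n2 (from n0)
  I5: injects 0.161 A into n4 (from n1)
  Y(R8) = 0.6667+0.000j S between n4,n1
  Y(R9) = 0.2717+0.000j S between n4,n0
  Y(C3) = 0.000+0.07437j S between n1,n4
  Y(L3) = 0.000-0.02365j S between n0,n3
  I6: injects 0.00325 A into n2 (from n1)
Assemble and solve the 4×4 MNA system:
  V(n1)=0.3796+0.06557j  V(n2)=0.3854-0.02073j  V(n3)=0.2118+0.05769j  V(n4)=0.4094+0.04720j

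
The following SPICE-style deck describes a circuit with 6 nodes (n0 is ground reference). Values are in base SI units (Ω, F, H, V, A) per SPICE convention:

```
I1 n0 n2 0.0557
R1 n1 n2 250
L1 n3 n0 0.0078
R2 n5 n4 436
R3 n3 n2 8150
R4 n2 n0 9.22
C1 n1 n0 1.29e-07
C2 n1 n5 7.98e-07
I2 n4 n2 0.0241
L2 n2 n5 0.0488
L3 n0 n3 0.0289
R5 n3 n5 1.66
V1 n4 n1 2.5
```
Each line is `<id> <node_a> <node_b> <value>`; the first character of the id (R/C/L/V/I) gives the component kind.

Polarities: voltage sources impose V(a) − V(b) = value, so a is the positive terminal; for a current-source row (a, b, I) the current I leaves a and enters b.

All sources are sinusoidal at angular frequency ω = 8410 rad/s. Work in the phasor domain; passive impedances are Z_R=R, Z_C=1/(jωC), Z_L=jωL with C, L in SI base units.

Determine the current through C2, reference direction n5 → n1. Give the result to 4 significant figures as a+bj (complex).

Apply KCL at each of the 5 non-ground nodes and solve the resulting linear system.
Node n1: branches {R1, C1, C2, V1} → V_1 = -1.331+1.770j
Node n2: branches {I1, R1, R3, R4, I2, L2} → V_2 = 0.6462+0.06979j
Node n3: branches {L1, R3, L3, R5} → V_3 = 0.3164-0.6439j
Node n4: branches {R2, I2, V1} → V_4 = 1.169+1.770j
Node n5: branches {R2, C2, L2, R5} → V_5 = 0.2956-0.6542j
Source currents: i(V1)=-0.02610-0.005561j

0.01627+0.01092j A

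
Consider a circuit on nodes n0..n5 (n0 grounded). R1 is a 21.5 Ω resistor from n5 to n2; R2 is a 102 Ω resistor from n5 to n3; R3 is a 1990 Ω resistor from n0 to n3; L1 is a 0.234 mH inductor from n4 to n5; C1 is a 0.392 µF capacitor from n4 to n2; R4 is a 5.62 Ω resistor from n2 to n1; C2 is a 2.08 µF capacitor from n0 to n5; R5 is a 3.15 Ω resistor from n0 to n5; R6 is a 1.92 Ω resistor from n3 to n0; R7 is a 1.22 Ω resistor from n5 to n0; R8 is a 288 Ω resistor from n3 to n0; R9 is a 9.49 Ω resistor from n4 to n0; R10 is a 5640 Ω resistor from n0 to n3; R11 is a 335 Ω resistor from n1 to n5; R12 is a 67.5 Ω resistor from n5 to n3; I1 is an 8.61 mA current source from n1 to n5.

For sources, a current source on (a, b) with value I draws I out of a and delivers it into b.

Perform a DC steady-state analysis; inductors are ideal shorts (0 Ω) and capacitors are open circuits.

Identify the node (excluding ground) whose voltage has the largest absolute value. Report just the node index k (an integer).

MNA unknowns: 5 node voltages V₁..V_5 plus 1 source current (L1)
R1: Y=0.04651 on G[5,2]
R2: Y=0.009804 on G[5,3]
R3: Y=0.0005025 on G[0,3]
L1: row V4−V5=0, i_L1 at 4,5
C1: Y=0.000 on G[4,2]
R4: Y=0.1779 on G[2,1]
C2: Y=0.000 on G[0,5]
R5: Y=0.3175 on G[0,5]
R6: Y=0.5208 on G[3,0]
R7: Y=0.8197 on G[5,0]
R8: Y=0.003472 on G[3,0]
R9: Y=0.1054 on G[4,0]
R10: Y=0.0001773 on G[0,3]
R11: Y=0.002985 on G[1,5]
R12: Y=0.01481 on G[5,3]
I1: z[1]−=0.00861, z[5]+=0.00861
solve → V1=-0.2160, V2=-0.1713, V3=0.000, V4=0.000, V5=0.000
aux → i_L1=0.000

1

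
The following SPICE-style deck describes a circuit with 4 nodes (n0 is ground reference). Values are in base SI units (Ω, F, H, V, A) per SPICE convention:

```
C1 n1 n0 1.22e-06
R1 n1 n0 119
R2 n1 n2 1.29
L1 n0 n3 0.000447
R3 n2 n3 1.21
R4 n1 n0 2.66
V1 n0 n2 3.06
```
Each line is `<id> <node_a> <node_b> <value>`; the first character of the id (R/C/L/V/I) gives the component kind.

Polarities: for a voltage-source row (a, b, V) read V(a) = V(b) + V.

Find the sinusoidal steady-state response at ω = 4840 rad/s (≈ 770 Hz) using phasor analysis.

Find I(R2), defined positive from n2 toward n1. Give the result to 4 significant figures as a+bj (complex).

MNA unknowns: 3 node voltages V₁..V_3 plus 1 source current (V1)
C1: Y=0.000+0.005905j on G[1,0]
R1: Y=0.008403+0.000j on G[1,0]
R2: Y=0.7752+0.000j on G[1,2]
L1: Y=0.000-0.4622j on G[0,3]
R3: Y=0.8264+0.000j on G[2,3]
R4: Y=0.3759+0.000j on G[1,0]
V1: row V0−V2=3.06, i_V1 at 0,2
solve → V1=-2.046+0.01042j, V2=-3.060+0.000j, V3=-2.331-1.304j
aux → i_V1=-1.389+1.069j

-0.7863-0.008075j A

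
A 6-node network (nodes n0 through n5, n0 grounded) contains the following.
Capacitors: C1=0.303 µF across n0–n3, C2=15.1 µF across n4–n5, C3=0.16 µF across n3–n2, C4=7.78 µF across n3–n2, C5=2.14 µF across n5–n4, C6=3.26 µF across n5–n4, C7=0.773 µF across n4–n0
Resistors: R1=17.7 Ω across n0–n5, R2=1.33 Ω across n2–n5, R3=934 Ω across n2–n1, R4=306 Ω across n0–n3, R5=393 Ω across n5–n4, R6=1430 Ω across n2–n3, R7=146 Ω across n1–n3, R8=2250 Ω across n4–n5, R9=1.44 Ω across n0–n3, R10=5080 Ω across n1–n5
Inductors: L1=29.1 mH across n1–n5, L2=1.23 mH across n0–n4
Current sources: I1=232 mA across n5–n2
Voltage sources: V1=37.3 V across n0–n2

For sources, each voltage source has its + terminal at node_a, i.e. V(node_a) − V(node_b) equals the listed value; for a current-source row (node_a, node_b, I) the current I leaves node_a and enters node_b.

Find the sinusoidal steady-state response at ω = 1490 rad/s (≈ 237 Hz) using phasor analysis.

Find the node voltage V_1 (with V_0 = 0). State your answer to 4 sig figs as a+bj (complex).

-30.87+10.01j V

MNA unknowns: 5 node voltages V₁..V_5 plus 1 source current (V1)
C1: Y=0.000+0.0004515j on G[0,3]
C2: Y=0.000+0.02250j on G[4,5]
C3: Y=0.000+0.0002384j on G[3,2]
C4: Y=0.000+0.01159j on G[3,2]
R1: Y=0.05650+0.000j on G[0,5]
C5: Y=0.000+0.003189j on G[5,4]
R2: Y=0.7519+0.000j on G[2,5]
L1: Y=0.000-0.02306j on G[1,5]
C6: Y=0.000+0.004857j on G[5,4]
C7: Y=0.000+0.001152j on G[4,0]
R3: Y=0.001071+0.000j on G[2,1]
R4: Y=0.003268+0.000j on G[0,3]
I1: z[5]−=0.232, z[2]+=0.232
R5: Y=0.002545+0.000j on G[5,4]
R6: Y=0.0006993+0.000j on G[2,3]
R7: Y=0.006849+0.000j on G[1,3]
R8: Y=0.0004444+0.000j on G[4,5]
L2: Y=0.000-0.5456j on G[0,4]
R9: Y=0.6944+0.000j on G[0,3]
R10: Y=0.0001969+0.000j on G[1,5]
V1: row V0−V2=37.3, i_V1 at 0,2
solve → V1=-30.87+10.01j, V2=-37.30+0.000j, V3=-0.3459-0.5225j, V4=2.043-0.2884j, V5=-34.54+1.274j
aux → i_V1=-2.349-1.405j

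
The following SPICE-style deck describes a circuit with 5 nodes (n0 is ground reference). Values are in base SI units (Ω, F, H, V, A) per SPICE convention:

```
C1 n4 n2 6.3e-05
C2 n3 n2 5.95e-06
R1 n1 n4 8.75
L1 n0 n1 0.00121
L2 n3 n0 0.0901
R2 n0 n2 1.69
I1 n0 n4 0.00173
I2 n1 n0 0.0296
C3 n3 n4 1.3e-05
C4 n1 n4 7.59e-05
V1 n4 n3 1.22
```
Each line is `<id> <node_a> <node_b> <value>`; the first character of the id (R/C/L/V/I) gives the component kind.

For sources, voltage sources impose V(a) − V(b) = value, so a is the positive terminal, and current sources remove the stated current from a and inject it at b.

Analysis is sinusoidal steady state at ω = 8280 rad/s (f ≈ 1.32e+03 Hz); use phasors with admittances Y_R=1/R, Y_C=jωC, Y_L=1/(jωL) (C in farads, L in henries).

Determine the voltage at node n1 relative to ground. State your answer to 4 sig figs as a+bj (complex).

Apply KCL at each of the 4 non-ground nodes and solve the resulting linear system.
Node n1: branches {R1, L1, I2, C4} → V_1 = 0.02746+0.1449j
Node n2: branches {C1, C2, R2} → V_2 = -0.07172+0.001949j
Node n3: branches {C2, L2, C3, V1} → V_3 = -1.184+0.07628j
Node n4: branches {C1, R1, I1, C3, C4, V1} → V_4 = 0.03558+0.07628j
Source currents: i(V1)=-0.003560-0.1846j

0.02746+0.1449j V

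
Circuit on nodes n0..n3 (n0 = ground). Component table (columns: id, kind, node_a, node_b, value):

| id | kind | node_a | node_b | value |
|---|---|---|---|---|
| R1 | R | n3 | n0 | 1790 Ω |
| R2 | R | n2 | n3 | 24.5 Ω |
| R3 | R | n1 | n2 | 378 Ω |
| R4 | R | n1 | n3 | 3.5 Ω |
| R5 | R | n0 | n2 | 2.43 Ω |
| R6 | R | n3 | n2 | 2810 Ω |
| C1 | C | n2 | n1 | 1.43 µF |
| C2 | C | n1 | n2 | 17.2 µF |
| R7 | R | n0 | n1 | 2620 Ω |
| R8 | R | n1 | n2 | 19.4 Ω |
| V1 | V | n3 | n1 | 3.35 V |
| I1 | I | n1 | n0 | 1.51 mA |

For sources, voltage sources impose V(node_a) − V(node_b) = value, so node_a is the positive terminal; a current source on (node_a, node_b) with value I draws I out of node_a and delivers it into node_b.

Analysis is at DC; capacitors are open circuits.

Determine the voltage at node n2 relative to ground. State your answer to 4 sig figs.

Element admittances at DC:
  Y(R1) = 0.0005587 S between n3,n0
  Y(R2) = 0.04082 S between n2,n3
  Y(R3) = 0.002646 S between n1,n2
  Y(R4) = 0.2857 S between n1,n3
  Y(R5) = 0.4115 S between n0,n2
  Y(R6) = 0.0003559 S between n3,n2
  Y(C1) = 0.000 S between n2,n1
  Y(C2) = 0.000 S between n1,n2
  Y(R7) = 0.0003817 S between n0,n1
  Y(R8) = 0.05155 S between n1,n2
  V1: constraint V(n3)−V(n1) = 3.35
  I1: injects 0.00151 A into n0 (from n1)
Assemble and solve the 4×4 MNA system:
  V(n1)=-1.472  V(n2)=-0.004853  V(n3)=1.878
  i(V1)=-1.036

-0.004853 V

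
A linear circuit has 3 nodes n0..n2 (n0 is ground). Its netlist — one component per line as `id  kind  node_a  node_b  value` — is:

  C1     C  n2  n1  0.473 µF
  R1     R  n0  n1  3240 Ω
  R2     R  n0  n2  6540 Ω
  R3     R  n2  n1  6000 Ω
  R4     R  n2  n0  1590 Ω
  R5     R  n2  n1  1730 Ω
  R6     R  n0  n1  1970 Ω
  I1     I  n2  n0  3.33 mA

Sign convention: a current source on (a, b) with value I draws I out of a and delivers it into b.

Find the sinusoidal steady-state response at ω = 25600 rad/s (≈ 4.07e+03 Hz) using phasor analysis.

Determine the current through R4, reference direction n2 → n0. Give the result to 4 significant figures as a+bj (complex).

Apply KCL at each of the 2 non-ground nodes and solve the resulting linear system.
Node n1: branches {C1, R1, R3, R5, R6} → V_1 = -2.077-0.06811j
Node n2: branches {C1, R2, R3, R4, R5, I1} → V_2 = -2.090+0.07111j

-0.001315+4.472e-05j A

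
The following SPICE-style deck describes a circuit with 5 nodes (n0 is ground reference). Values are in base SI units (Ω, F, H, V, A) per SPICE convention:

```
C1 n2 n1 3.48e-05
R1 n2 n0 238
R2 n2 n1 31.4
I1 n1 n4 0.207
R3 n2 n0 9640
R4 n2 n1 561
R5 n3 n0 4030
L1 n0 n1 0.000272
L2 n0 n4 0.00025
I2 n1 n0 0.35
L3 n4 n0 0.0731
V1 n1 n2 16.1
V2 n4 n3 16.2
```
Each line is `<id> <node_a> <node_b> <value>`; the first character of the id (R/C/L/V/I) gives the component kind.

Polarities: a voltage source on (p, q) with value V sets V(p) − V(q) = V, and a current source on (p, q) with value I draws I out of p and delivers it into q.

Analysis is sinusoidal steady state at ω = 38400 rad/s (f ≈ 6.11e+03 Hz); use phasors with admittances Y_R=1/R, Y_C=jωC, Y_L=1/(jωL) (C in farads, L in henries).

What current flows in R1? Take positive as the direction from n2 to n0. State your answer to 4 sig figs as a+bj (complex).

MNA unknowns: 4 node voltages V₁..V_4 plus 2 source currents (V1, V2)
C1: Y=0.000+1.336j on G[2,1]
R1: Y=0.004202+0.000j on G[2,0]
R2: Y=0.03185+0.000j on G[2,1]
I1: z[1]−=0.207, z[4]+=0.207
R3: Y=0.0001037+0.000j on G[2,0]
R4: Y=0.001783+0.000j on G[2,1]
R5: Y=0.0002481+0.000j on G[3,0]
L1: Y=0.000-0.09574j on G[0,1]
L2: Y=0.000-0.1042j on G[0,4]
I2: z[1]−=0.35, z[0]+=0.35
L3: Y=0.000-0.0003562j on G[4,0]
V1: row V1−V2=16.1, i_V1 at 1,2
V2: row V4−V3=16.2, i_V2 at 4,3
solve → V1=-0.2286-5.083j, V2=-16.33-5.083j, V3=-16.20+2.019j, V4=0.004793+2.019j
aux → i_V1=-0.6117-21.54j, i_V2=-0.004019+0.0005010j

-0.06861-0.02136j A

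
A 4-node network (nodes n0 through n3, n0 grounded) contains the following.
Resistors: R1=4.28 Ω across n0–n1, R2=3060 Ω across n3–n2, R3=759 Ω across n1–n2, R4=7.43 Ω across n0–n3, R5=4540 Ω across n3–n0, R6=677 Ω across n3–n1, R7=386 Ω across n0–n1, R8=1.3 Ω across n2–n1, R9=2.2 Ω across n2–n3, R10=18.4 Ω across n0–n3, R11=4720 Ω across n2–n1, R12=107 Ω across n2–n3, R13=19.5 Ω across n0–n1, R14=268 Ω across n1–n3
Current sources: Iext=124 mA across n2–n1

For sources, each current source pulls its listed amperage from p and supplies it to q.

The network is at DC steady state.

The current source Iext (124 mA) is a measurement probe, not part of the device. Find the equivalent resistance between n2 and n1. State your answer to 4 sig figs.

R_eq = 1.155 Ω

MNA unknowns: 3 node voltages V₁..V_3
R1: Y=0.2336 on G[0,1]
R2: Y=0.0003268 on G[3,2]
R3: Y=0.001318 on G[1,2]
R4: Y=0.1346 on G[0,3]
R5: Y=0.0002203 on G[3,0]
R6: Y=0.001477 on G[3,1]
R7: Y=0.002591 on G[0,1]
R8: Y=0.7692 on G[2,1]
R9: Y=0.4545 on G[2,3]
R10: Y=0.05435 on G[0,3]
R11: Y=0.0002119 on G[2,1]
R12: Y=0.009346 on G[2,3]
R13: Y=0.05128 on G[0,1]
R14: Y=0.003731 on G[1,3]
Iext: z[2]−=0.124, z[1]+=0.124
solve → V1=0.04522, V2=-0.09802, V3=-0.06873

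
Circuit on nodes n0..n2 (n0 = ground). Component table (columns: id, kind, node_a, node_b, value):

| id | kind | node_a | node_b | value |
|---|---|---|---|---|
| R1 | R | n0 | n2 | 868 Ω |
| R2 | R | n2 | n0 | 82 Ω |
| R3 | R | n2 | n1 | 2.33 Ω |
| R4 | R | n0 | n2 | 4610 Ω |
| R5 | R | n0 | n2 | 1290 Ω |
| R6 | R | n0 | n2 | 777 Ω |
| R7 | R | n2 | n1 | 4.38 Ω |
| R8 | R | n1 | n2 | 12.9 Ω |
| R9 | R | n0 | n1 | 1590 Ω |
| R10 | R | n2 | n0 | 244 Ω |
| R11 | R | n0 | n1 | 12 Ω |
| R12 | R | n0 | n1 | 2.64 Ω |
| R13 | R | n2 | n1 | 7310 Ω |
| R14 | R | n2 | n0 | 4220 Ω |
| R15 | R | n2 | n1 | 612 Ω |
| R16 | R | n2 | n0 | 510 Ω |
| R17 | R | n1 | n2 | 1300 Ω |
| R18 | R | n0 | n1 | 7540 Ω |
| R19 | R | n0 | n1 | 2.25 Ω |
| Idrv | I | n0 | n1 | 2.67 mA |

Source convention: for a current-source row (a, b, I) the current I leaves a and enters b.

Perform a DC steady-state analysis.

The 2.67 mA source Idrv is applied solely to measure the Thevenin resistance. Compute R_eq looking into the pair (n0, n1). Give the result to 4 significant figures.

R_eq = 1.077 Ω

Apply KCL at each of the 2 non-ground nodes and solve the resulting linear system.
Node n1: branches {R3, R7, R8, R9, R11, R12, R13, R15, R17, R18, R19, Idrv} → V_1 = 0.002875
Node n2: branches {R1, R2, R3, R4, R5, R6, R7, R8, R10, R13, R14, R15, R16, R17} → V_2 = 0.002792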